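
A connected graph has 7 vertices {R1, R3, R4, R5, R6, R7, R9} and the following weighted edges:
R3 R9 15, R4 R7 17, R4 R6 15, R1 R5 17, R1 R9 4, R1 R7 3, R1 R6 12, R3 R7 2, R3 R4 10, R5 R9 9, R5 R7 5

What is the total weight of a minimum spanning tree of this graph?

Prim's algorithm from R3:
Step 1: frontier [R3 R7 2, R3 R4 10, R3 R9 15] → take R3 R7 (2); add R7.
Step 2: frontier [R3 R4 10, R3 R9 15, R1 R7 3, R5 R7 5, R4 R7 17] → take R1 R7 (3); add R1.
Step 3: frontier [R1 R9 4, R1 R6 12, R1 R5 17, R3 R4 10, R3 R9 15, R5 R7 5, R4 R7 17] → take R1 R9 (4); add R9.
Step 4: frontier [R1 R6 12, R1 R5 17, R3 R4 10, R5 R7 5, R4 R7 17, R5 R9 9] → take R5 R7 (5); add R5.
Step 5: frontier [R1 R6 12, R3 R4 10, R4 R7 17] → take R3 R4 (10); add R4.
Step 6: frontier [R1 R6 12, R4 R6 15] → take R1 R6 (12); add R6.
MST edges: R3 R7, R1 R7, R1 R9, R5 R7, R3 R4, R1 R6; total weight 2+3+4+5+10+12 = 36.

36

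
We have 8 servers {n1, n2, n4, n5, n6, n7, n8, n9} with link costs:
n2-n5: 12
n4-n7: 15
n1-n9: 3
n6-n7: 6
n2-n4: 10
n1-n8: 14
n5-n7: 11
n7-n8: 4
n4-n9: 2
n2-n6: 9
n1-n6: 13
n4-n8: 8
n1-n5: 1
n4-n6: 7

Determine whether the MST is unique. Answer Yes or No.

Kruskal's algorithm — process edges by increasing weight (ties by edge label):
n1-n5 (1): add — endpoints in different components.
n4-n9 (2): add — endpoints in different components.
n1-n9 (3): add — endpoints in different components.
n7-n8 (4): add — endpoints in different components.
n6-n7 (6): add — endpoints in different components.
n4-n6 (7): add — endpoints in different components.
n4-n8 (8): skip — n8 and n4 already connected.
n2-n6 (9): add — endpoints in different components.
Every non-tree edge has weight strictly greater than the heaviest edge on the tree path between its endpoints, so the MST is unique.

Yes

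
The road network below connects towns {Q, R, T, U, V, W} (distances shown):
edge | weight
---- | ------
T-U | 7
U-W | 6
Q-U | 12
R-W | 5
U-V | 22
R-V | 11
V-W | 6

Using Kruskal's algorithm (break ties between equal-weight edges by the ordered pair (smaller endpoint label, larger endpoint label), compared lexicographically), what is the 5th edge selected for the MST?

Kruskal's algorithm — process edges by increasing weight (ties by edge label):
R-W (5): add. Components now {Q} {V} {U} {T} {R,W}
U-W (6): add. Components now {Q} {V} {R,U,W} {T}
V-W (6): add. Components now {Q} {R,U,V,W} {T}
T-U (7): add. Components now {Q} {R,T,U,V,W}
R-V (11): skip — V and R already connected.
Q-U (12): add. Components now {Q,R,T,U,V,W}
The 5th edge added is Q-U.

Q-U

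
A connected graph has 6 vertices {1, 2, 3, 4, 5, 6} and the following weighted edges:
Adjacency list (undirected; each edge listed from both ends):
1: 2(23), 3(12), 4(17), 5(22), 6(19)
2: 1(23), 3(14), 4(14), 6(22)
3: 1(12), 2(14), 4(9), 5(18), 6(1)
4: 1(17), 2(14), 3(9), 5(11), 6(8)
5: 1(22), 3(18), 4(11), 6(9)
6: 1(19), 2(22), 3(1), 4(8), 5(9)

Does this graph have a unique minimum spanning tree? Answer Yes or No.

Sort edges by weight, then run Kruskal:
3-6 (1): add — endpoints in different components.
4-6 (8): add — endpoints in different components.
3-4 (9): skip — 3 and 4 already connected.
5-6 (9): add — endpoints in different components.
4-5 (11): skip — 4 and 5 already connected.
1-3 (12): add — endpoints in different components.
2-3 (14): add — endpoints in different components.
Non-tree edge 2-4 has weight 14, equal to the heaviest edge on its tree cycle — swapping gives another MST of the same weight. Not unique.

No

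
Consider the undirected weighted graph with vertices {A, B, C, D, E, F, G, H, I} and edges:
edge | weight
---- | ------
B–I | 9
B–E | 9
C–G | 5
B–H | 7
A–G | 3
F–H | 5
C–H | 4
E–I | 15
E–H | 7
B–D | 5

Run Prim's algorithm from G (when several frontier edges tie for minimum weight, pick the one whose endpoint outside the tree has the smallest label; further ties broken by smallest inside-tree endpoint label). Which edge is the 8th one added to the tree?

Grow the tree from G using Prim:
Step 1: frontier [A–G 3, C–G 5] → take A–G (3); add A.
Step 2: frontier [C–G 5] → take C–G (5); add C.
Step 3: frontier [C–H 4] → take C–H (4); add H.
Step 4: frontier [F–H 5, B–H 7, E–H 7] → take F–H (5); add F.
Step 5: frontier [B–H 7, E–H 7] → take B–H (7); add B.
Step 6: frontier [B–D 5, B–E 9, B–I 9, E–H 7] → take B–D (5); add D.
Step 7: frontier [B–E 9, B–I 9, E–H 7] → take E–H (7); add E.
Step 8: frontier [B–I 9, E–I 15] → take B–I (9); add I.
The 8th edge added is B–I.

B-I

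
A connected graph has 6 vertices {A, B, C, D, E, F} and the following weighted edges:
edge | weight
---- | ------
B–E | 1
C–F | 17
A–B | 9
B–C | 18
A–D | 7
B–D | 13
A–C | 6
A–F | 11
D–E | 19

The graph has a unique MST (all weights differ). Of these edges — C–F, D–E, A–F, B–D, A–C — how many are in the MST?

2

Kruskal: consider edges lightest-first.
B–E (1): add. Components now {A} {B,E} {C} {D} {F}
A–C (6): add. Components now {A,C} {B,E} {D} {F}
A–D (7): add. Components now {A,C,D} {B,E} {F}
A–B (9): add. Components now {A,B,C,D,E} {F}
A–F (11): add. Components now {A,B,C,D,E,F}
MST edge set: {B–E, A–C, A–D, A–B, A–F}.
Of the listed edges, {A–F, A–C} are in the MST → 2.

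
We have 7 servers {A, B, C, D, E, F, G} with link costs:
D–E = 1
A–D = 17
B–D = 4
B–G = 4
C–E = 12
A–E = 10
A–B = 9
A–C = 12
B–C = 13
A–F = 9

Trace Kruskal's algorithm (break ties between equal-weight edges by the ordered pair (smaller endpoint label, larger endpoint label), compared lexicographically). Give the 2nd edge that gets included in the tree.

B-D

Kruskal's algorithm — process edges by increasing weight (ties by edge label):
D–E (1): add — endpoints in different components.
B–D (4): add — endpoints in different components.
B–G (4): add — endpoints in different components.
A–B (9): add — endpoints in different components.
A–F (9): add — endpoints in different components.
A–E (10): skip — A and E already connected.
A–C (12): add — endpoints in different components.
The 2nd edge added is B–D.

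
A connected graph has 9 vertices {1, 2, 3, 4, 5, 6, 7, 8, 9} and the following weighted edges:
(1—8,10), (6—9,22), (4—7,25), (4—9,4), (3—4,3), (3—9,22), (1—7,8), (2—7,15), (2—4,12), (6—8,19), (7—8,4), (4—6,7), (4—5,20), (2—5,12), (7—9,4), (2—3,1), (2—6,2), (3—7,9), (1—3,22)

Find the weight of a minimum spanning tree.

38

Prim, starting at 1.
Step 1: cheapest edge leaving the tree is 1—7 (8); add 7.
Step 2: cheapest edge leaving the tree is 7—8 (4); add 8.
Step 3: cheapest edge leaving the tree is 7—9 (4); add 9.
Step 4: cheapest edge leaving the tree is 4—9 (4); add 4.
Step 5: cheapest edge leaving the tree is 3—4 (3); add 3.
Step 6: cheapest edge leaving the tree is 2—3 (1); add 2.
Step 7: cheapest edge leaving the tree is 2—6 (2); add 6.
Step 8: cheapest edge leaving the tree is 2—5 (12); add 5.
MST edges: 1—7, 7—8, 7—9, 4—9, 3—4, 2—3, 2—6, 2—5; total weight 8+4+4+4+3+1+2+12 = 38.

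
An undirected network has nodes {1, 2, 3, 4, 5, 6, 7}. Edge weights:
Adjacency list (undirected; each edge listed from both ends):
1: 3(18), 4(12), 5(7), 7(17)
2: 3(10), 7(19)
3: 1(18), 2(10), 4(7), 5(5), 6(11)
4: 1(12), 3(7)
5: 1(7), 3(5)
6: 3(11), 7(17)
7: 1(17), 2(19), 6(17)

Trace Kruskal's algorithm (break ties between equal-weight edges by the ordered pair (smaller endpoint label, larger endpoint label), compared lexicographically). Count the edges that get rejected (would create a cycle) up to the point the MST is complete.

Kruskal's algorithm — process edges by increasing weight (ties by edge label):
3—5 (5): add — endpoints in different components.
1—5 (7): add — endpoints in different components.
3—4 (7): add — endpoints in different components.
2—3 (10): add — endpoints in different components.
3—6 (11): add — endpoints in different components.
1—4 (12): skip — 1 and 4 already connected.
1—7 (17): add — endpoints in different components.
Edges rejected before the tree was complete: 1.

1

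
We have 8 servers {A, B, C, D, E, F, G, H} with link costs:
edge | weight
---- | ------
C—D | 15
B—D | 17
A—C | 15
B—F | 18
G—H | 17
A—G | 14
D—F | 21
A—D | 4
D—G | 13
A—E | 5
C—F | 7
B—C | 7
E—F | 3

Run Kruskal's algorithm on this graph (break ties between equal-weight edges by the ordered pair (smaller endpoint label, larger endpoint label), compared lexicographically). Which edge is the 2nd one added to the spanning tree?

Kruskal: consider edges lightest-first.
E—F (3): add — endpoints in different components.
A—D (4): add — endpoints in different components.
A—E (5): add — endpoints in different components.
B—C (7): add — endpoints in different components.
C—F (7): add — endpoints in different components.
D—G (13): add — endpoints in different components.
A—G (14): skip — A and G already connected.
A—C (15): skip — A and C already connected.
C—D (15): skip — C and D already connected.
B—D (17): skip — B and D already connected.
G—H (17): add — endpoints in different components.
The 2nd edge added is A—D.

A-D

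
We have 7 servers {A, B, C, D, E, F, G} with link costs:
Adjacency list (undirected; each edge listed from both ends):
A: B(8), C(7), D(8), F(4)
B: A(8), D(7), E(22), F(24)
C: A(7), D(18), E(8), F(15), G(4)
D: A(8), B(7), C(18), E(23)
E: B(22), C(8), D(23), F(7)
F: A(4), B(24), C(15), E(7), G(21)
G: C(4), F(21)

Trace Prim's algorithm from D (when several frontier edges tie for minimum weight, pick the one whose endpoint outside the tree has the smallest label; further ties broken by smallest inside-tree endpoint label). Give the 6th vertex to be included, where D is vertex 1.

G

Grow the tree from D using Prim:
Step 1: frontier [B—D 7, A—D 8, C—D 18, D—E 23] → take B—D (7); add B.
Step 2: frontier [A—B 8, B—E 22, B—F 24, A—D 8, C—D 18, D—E 23] → take A—B (8); add A.
Step 3: frontier [A—F 4, A—C 7, B—E 22, B—F 24, C—D 18, D—E 23] → take A—F (4); add F.
Step 4: frontier [A—C 7, B—E 22, C—D 18, D—E 23, E—F 7, C—F 15, F—G 21] → take A—C (7); add C.
Step 5: frontier [B—E 22, C—G 4, C—E 8, D—E 23, E—F 7, F—G 21] → take C—G (4); add G.
Step 6: frontier [B—E 22, C—E 8, D—E 23, E—F 7] → take E—F (7); add E.
Vertex order: D, B, A, F, C, G, E. The 6th vertex is G.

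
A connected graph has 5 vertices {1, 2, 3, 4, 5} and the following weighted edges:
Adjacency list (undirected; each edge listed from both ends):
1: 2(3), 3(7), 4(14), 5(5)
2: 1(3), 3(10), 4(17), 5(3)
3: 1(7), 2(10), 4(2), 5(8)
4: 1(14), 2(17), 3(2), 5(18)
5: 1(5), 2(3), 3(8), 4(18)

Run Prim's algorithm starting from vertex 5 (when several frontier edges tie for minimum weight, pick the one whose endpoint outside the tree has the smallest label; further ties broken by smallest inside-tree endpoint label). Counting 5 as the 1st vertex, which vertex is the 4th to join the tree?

3

Prim's algorithm from 5:
Step 1: frontier [2—5 3, 1—5 5, 3—5 8, 4—5 18] → take 2—5 (3); add 2.
Step 2: frontier [1—2 3, 2—3 10, 2—4 17, 1—5 5, 3—5 8, 4—5 18] → take 1—2 (3); add 1.
Step 3: frontier [1—3 7, 1—4 14, 2—3 10, 2—4 17, 3—5 8, 4—5 18] → take 1—3 (7); add 3.
Step 4: frontier [1—4 14, 2—4 17, 3—4 2, 4—5 18] → take 3—4 (2); add 4.
Vertex order: 5, 2, 1, 3, 4. The 4th vertex is 3.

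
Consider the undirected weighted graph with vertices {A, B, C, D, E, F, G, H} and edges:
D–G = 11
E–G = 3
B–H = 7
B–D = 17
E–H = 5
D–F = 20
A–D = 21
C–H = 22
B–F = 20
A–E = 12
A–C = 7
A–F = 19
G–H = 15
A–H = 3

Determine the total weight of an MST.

Prim's algorithm from D:
Step 1: cheapest edge leaving the tree is D–G (11); add G.
Step 2: cheapest edge leaving the tree is E–G (3); add E.
Step 3: cheapest edge leaving the tree is E–H (5); add H.
Step 4: cheapest edge leaving the tree is A–H (3); add A.
Step 5: cheapest edge leaving the tree is B–H (7); add B.
Step 6: cheapest edge leaving the tree is A–C (7); add C.
Step 7: cheapest edge leaving the tree is A–F (19); add F.
MST edges: D–G, E–G, E–H, A–H, B–H, A–C, A–F; total weight 11+3+5+3+7+7+19 = 55.

55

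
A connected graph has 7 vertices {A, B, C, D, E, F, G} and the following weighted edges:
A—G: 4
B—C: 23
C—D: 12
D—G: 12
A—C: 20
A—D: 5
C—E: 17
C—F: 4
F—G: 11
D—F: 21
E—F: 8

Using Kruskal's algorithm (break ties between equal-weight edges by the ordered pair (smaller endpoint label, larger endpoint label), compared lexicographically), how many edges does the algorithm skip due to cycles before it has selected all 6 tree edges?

Kruskal's algorithm — process edges by increasing weight (ties by edge label):
A—G (4): add — endpoints in different components.
C—F (4): add — endpoints in different components.
A—D (5): add — endpoints in different components.
E—F (8): add — endpoints in different components.
F—G (11): add — endpoints in different components.
C—D (12): skip — C and D already connected.
D—G (12): skip — D and G already connected.
C—E (17): skip — C and E already connected.
A—C (20): skip — A and C already connected.
D—F (21): skip — D and F already connected.
B—C (23): add — endpoints in different components.
Edges rejected before the tree was complete: 5.

5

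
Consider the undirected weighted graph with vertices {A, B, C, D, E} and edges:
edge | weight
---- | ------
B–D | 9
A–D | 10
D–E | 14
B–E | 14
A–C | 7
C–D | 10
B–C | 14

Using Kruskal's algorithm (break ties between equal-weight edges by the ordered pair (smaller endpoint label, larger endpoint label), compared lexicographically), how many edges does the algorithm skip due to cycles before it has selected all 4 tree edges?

2

Kruskal: consider edges lightest-first.
A–C (7): add — endpoints in different components.
B–D (9): add — endpoints in different components.
A–D (10): add — endpoints in different components.
C–D (10): skip — C and D already connected.
B–C (14): skip — B and C already connected.
B–E (14): add — endpoints in different components.
Edges rejected before the tree was complete: 2.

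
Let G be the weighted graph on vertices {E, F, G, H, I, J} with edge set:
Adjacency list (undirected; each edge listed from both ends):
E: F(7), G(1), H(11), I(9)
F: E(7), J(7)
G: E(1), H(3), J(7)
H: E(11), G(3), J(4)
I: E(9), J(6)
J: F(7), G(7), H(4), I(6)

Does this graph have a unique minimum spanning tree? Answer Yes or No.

Kruskal: consider edges lightest-first.
E-G (1): add — endpoints in different components.
G-H (3): add — endpoints in different components.
H-J (4): add — endpoints in different components.
I-J (6): add — endpoints in different components.
E-F (7): add — endpoints in different components.
Non-tree edge F-J has weight 7, equal to the heaviest edge on its tree cycle — swapping gives another MST of the same weight. Not unique.

No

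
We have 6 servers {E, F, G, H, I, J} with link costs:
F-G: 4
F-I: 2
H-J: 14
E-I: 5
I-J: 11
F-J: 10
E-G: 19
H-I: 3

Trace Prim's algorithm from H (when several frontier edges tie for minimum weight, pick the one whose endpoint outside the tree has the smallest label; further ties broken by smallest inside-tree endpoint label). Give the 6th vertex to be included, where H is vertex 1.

Prim, starting at H.
Step 1: cheapest edge leaving the tree is H-I (3); add I.
Step 2: cheapest edge leaving the tree is F-I (2); add F.
Step 3: cheapest edge leaving the tree is F-G (4); add G.
Step 4: cheapest edge leaving the tree is E-I (5); add E.
Step 5: cheapest edge leaving the tree is F-J (10); add J.
Vertex order: H, I, F, G, E, J. The 6th vertex is J.

J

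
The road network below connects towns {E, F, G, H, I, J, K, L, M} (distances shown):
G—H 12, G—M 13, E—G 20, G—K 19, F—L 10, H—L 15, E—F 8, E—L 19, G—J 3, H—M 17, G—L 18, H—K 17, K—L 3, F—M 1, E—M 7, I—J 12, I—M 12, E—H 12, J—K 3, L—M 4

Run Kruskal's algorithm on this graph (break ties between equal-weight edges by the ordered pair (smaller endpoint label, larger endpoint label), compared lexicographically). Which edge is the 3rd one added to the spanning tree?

J-K

Kruskal: consider edges lightest-first.
F—M (1): add — endpoints in different components.
G—J (3): add — endpoints in different components.
J—K (3): add — endpoints in different components.
K—L (3): add — endpoints in different components.
L—M (4): add — endpoints in different components.
E—M (7): add — endpoints in different components.
E—F (8): skip — E and F already connected.
F—L (10): skip — F and L already connected.
E—H (12): add — endpoints in different components.
G—H (12): skip — G and H already connected.
I—J (12): add — endpoints in different components.
The 3rd edge added is J—K.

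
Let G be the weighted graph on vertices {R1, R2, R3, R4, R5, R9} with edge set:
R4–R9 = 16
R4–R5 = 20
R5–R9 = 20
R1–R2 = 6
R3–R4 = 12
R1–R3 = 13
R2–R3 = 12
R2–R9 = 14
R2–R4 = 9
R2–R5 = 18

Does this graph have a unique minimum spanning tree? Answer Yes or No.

Sort edges by weight, then run Kruskal:
R1–R2 (6): add — endpoints in different components.
R2–R4 (9): add — endpoints in different components.
R2–R3 (12): add — endpoints in different components.
R3–R4 (12): skip — R3 and R4 already connected.
R1–R3 (13): skip — R3 and R1 already connected.
R2–R9 (14): add — endpoints in different components.
R4–R9 (16): skip — R4 and R9 already connected.
R2–R5 (18): add — endpoints in different components.
Non-tree edge R3–R4 has weight 12, equal to the heaviest edge on its tree cycle — swapping gives another MST of the same weight. Not unique.

No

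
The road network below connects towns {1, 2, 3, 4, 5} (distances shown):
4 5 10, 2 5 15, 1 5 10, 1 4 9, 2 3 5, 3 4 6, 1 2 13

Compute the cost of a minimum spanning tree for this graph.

30

Kruskal's algorithm — process edges by increasing weight (ties by edge label):
2 3 (5): add — endpoints in different components.
3 4 (6): add — endpoints in different components.
1 4 (9): add — endpoints in different components.
1 5 (10): add — endpoints in different components.
MST edges: 2 3, 3 4, 1 4, 1 5; total weight 5+6+9+10 = 30.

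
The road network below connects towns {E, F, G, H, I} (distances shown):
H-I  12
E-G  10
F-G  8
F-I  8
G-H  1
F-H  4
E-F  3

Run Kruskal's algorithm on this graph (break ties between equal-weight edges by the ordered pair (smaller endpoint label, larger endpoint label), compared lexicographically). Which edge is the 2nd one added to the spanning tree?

E-F

Kruskal: consider edges lightest-first.
G-H (1): add — endpoints in different components.
E-F (3): add — endpoints in different components.
F-H (4): add — endpoints in different components.
F-G (8): skip — F and G already connected.
F-I (8): add — endpoints in different components.
The 2nd edge added is E-F.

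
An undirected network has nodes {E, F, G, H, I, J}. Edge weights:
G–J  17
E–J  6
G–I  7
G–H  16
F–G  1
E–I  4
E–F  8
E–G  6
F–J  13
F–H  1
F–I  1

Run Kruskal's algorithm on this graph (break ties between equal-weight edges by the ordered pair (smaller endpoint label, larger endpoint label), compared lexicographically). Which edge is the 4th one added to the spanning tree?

E-I

Kruskal: consider edges lightest-first.
F–G (1): add. Components now {E} {F,G} {H} {I} {J}
F–H (1): add. Components now {E} {F,G,H} {I} {J}
F–I (1): add. Components now {E} {F,G,H,I} {J}
E–I (4): add. Components now {E,F,G,H,I} {J}
E–G (6): skip — E and G already connected.
E–J (6): add. Components now {E,F,G,H,I,J}
The 4th edge added is E–I.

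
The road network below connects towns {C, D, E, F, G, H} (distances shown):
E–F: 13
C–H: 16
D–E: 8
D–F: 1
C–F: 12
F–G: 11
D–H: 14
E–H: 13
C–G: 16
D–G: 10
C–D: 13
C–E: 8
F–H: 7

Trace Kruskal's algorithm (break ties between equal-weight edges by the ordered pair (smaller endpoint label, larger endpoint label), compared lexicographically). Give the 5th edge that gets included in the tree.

D-G

Kruskal's algorithm — process edges by increasing weight (ties by edge label):
D–F (1): add — endpoints in different components.
F–H (7): add — endpoints in different components.
C–E (8): add — endpoints in different components.
D–E (8): add — endpoints in different components.
D–G (10): add — endpoints in different components.
The 5th edge added is D–G.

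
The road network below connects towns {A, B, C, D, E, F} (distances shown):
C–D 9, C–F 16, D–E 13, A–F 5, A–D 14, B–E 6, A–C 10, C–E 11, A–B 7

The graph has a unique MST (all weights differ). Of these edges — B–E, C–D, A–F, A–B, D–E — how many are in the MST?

4

Kruskal: consider edges lightest-first.
A–F (5): add. Components now {A,F} {B} {C} {D} {E}
B–E (6): add. Components now {A,F} {B,E} {C} {D}
A–B (7): add. Components now {A,B,E,F} {C} {D}
C–D (9): add. Components now {A,B,E,F} {C,D}
A–C (10): add. Components now {A,B,C,D,E,F}
MST edge set: {A–F, B–E, A–B, C–D, A–C}.
Of the listed edges, {B–E, C–D, A–F, A–B} are in the MST → 4.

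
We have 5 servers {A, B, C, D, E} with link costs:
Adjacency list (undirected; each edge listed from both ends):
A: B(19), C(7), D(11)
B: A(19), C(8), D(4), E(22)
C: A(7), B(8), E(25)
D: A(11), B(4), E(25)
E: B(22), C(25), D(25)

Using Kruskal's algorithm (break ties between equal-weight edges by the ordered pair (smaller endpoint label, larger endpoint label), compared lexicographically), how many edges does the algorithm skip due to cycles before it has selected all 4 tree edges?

2

Sort edges by weight, then run Kruskal:
B-D (4): add — endpoints in different components.
A-C (7): add — endpoints in different components.
B-C (8): add — endpoints in different components.
A-D (11): skip — A and D already connected.
A-B (19): skip — A and B already connected.
B-E (22): add — endpoints in different components.
Edges rejected before the tree was complete: 2.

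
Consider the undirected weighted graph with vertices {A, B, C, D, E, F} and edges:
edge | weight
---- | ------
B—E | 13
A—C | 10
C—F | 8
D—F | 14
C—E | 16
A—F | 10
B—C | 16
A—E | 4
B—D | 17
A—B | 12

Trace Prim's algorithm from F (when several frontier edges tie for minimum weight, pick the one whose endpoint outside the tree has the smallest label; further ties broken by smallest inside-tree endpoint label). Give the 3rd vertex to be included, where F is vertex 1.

A

Prim's algorithm from F:
Step 1: cheapest edge leaving the tree is C—F (8); add C.
Step 2: cheapest edge leaving the tree is A—C (10); add A.
Step 3: cheapest edge leaving the tree is A—E (4); add E.
Step 4: cheapest edge leaving the tree is A—B (12); add B.
Step 5: cheapest edge leaving the tree is D—F (14); add D.
Vertex order: F, C, A, E, B, D. The 3rd vertex is A.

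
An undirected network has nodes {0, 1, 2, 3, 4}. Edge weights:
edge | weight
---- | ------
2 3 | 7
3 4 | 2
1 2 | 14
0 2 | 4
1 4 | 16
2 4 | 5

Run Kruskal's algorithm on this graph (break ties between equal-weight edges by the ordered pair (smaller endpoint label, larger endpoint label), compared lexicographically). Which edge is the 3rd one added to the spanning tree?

2-4

Kruskal: consider edges lightest-first.
3 4 (2): add — endpoints in different components.
0 2 (4): add — endpoints in different components.
2 4 (5): add — endpoints in different components.
2 3 (7): skip — 2 and 3 already connected.
1 2 (14): add — endpoints in different components.
The 3rd edge added is 2 4.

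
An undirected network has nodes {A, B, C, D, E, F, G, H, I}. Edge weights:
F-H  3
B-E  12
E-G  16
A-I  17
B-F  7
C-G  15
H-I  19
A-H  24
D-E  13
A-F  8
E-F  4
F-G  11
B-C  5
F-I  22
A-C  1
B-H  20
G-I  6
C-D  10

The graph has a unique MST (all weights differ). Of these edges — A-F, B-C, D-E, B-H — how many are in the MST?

Sort edges by weight, then run Kruskal:
A-C (1): add — endpoints in different components.
F-H (3): add — endpoints in different components.
E-F (4): add — endpoints in different components.
B-C (5): add — endpoints in different components.
G-I (6): add — endpoints in different components.
B-F (7): add — endpoints in different components.
A-F (8): skip — A and F already connected.
C-D (10): add — endpoints in different components.
F-G (11): add — endpoints in different components.
MST edge set: {A-C, F-H, E-F, B-C, G-I, B-F, C-D, F-G}.
Of the listed edges, {B-C} are in the MST → 1.

1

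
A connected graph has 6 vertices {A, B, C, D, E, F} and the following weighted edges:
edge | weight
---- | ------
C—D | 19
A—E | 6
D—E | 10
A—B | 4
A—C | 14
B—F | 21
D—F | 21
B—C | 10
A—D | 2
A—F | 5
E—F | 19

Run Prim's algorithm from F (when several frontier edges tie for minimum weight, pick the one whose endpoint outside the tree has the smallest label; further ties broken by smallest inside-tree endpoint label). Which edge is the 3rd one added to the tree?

A-B

Prim, starting at F.
Step 1: frontier [A—F 5, E—F 19, B—F 21, D—F 21] → take A—F (5); add A.
Step 2: frontier [A—D 2, A—B 4, A—E 6, A—C 14, E—F 19, B—F 21, D—F 21] → take A—D (2); add D.
Step 3: frontier [A—B 4, A—E 6, A—C 14, D—E 10, C—D 19, E—F 19, B—F 21] → take A—B (4); add B.
Step 4: frontier [A—E 6, A—C 14, B—C 10, D—E 10, C—D 19, E—F 19] → take A—E (6); add E.
Step 5: frontier [A—C 14, B—C 10, C—D 19] → take B—C (10); add C.
The 3rd edge added is A—B.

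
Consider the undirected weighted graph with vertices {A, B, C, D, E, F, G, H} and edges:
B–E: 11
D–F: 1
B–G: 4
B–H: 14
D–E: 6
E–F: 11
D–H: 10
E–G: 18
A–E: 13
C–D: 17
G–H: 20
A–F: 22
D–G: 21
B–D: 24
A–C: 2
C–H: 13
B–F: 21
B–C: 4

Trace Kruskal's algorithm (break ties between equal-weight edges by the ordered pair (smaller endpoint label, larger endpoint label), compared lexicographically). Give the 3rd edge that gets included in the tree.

B-C

Sort edges by weight, then run Kruskal:
D–F (1): add — endpoints in different components.
A–C (2): add — endpoints in different components.
B–C (4): add — endpoints in different components.
B–G (4): add — endpoints in different components.
D–E (6): add — endpoints in different components.
D–H (10): add — endpoints in different components.
B–E (11): add — endpoints in different components.
The 3rd edge added is B–C.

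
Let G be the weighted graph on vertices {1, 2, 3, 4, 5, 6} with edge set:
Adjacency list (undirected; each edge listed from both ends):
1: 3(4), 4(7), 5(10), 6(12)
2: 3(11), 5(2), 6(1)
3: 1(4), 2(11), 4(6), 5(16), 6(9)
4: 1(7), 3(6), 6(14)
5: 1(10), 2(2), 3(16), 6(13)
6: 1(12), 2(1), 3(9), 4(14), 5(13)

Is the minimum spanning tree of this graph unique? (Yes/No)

Yes

Kruskal's algorithm — process edges by increasing weight (ties by edge label):
2-6 (1): add. Components now {1} {2,6} {3} {4} {5}
2-5 (2): add. Components now {1} {2,5,6} {3} {4}
1-3 (4): add. Components now {1,3} {2,5,6} {4}
3-4 (6): add. Components now {1,3,4} {2,5,6}
1-4 (7): skip — 1 and 4 already connected.
3-6 (9): add. Components now {1,2,3,4,5,6}
Every non-tree edge has weight strictly greater than the heaviest edge on the tree path between its endpoints, so the MST is unique.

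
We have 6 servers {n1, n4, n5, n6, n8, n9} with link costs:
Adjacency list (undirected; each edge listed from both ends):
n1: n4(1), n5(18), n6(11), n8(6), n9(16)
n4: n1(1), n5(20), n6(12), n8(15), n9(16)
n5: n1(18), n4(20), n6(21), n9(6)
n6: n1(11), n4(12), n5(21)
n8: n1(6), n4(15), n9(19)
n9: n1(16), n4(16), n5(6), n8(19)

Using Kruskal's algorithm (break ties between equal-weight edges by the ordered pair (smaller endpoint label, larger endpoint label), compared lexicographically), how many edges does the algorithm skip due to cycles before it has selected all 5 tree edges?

Kruskal's algorithm — process edges by increasing weight (ties by edge label):
n1 n4 (1): add — endpoints in different components.
n1 n8 (6): add — endpoints in different components.
n5 n9 (6): add — endpoints in different components.
n1 n6 (11): add — endpoints in different components.
n4 n6 (12): skip — n6 and n4 already connected.
n4 n8 (15): skip — n4 and n8 already connected.
n1 n9 (16): add — endpoints in different components.
Edges rejected before the tree was complete: 2.

2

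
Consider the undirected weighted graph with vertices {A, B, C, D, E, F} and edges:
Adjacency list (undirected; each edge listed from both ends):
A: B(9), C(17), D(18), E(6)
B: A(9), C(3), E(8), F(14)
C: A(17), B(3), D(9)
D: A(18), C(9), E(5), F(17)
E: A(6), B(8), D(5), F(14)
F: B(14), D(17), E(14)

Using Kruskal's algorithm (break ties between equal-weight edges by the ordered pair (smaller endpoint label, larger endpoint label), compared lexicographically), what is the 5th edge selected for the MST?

Kruskal: consider edges lightest-first.
B C (3): add — endpoints in different components.
D E (5): add — endpoints in different components.
A E (6): add — endpoints in different components.
B E (8): add — endpoints in different components.
A B (9): skip — A and B already connected.
C D (9): skip — C and D already connected.
B F (14): add — endpoints in different components.
The 5th edge added is B F.

B-F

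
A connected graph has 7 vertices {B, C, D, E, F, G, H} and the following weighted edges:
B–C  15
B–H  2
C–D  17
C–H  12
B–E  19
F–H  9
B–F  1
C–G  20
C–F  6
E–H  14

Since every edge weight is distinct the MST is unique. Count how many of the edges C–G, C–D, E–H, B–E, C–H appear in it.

Kruskal's algorithm — process edges by increasing weight (ties by edge label):
B–F (1): add. Components now {B,F} {C} {D} {E} {G} {H}
B–H (2): add. Components now {B,F,H} {C} {D} {E} {G}
C–F (6): add. Components now {B,C,F,H} {D} {E} {G}
F–H (9): skip — F and H already connected.
C–H (12): skip — C and H already connected.
E–H (14): add. Components now {B,C,E,F,H} {D} {G}
B–C (15): skip — B and C already connected.
C–D (17): add. Components now {B,C,D,E,F,H} {G}
B–E (19): skip — B and E already connected.
C–G (20): add. Components now {B,C,D,E,F,G,H}
MST edge set: {B–F, B–H, C–F, E–H, C–D, C–G}.
Of the listed edges, {C–G, C–D, E–H} are in the MST → 3.

3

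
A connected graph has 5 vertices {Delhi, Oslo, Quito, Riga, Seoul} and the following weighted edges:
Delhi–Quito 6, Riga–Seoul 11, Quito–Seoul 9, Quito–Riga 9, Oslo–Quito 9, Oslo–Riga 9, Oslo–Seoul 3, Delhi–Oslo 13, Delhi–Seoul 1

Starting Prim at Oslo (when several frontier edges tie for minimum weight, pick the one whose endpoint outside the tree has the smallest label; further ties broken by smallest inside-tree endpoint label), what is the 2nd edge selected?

Delhi-Seoul

Prim, starting at Oslo.
Step 1: cheapest edge leaving the tree is Oslo–Seoul (3); add Seoul.
Step 2: cheapest edge leaving the tree is Delhi–Seoul (1); add Delhi.
Step 3: cheapest edge leaving the tree is Delhi–Quito (6); add Quito.
Step 4: cheapest edge leaving the tree is Oslo–Riga (9); add Riga.
The 2nd edge added is Delhi–Seoul.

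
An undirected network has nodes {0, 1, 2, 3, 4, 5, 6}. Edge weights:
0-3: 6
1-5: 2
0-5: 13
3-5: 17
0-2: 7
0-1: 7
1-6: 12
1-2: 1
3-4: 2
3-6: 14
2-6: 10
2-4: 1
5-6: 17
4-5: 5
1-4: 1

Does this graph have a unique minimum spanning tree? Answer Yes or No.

Kruskal's algorithm — process edges by increasing weight (ties by edge label):
1-2 (1): add. Components now {0} {1,2} {3} {4} {5} {6}
1-4 (1): add. Components now {0} {1,2,4} {3} {5} {6}
2-4 (1): skip — 2 and 4 already connected.
1-5 (2): add. Components now {0} {1,2,4,5} {3} {6}
3-4 (2): add. Components now {0} {1,2,3,4,5} {6}
4-5 (5): skip — 4 and 5 already connected.
0-3 (6): add. Components now {0,1,2,3,4,5} {6}
0-1 (7): skip — 0 and 1 already connected.
0-2 (7): skip — 0 and 2 already connected.
2-6 (10): add. Components now {0,1,2,3,4,5,6}
Non-tree edge 2-4 has weight 1, equal to the heaviest edge on its tree cycle — swapping gives another MST of the same weight. Not unique.

No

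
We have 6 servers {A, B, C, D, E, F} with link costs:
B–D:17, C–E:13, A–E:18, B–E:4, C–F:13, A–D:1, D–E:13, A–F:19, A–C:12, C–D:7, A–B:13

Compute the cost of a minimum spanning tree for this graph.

Sort edges by weight, then run Kruskal:
A–D (1): add. Components now {A,D} {B} {C} {E} {F}
B–E (4): add. Components now {A,D} {B,E} {C} {F}
C–D (7): add. Components now {A,C,D} {B,E} {F}
A–C (12): skip — A and C already connected.
A–B (13): add. Components now {A,B,C,D,E} {F}
C–E (13): skip — C and E already connected.
C–F (13): add. Components now {A,B,C,D,E,F}
MST edges: A–D, B–E, C–D, A–B, C–F; total weight 1+4+7+13+13 = 38.

38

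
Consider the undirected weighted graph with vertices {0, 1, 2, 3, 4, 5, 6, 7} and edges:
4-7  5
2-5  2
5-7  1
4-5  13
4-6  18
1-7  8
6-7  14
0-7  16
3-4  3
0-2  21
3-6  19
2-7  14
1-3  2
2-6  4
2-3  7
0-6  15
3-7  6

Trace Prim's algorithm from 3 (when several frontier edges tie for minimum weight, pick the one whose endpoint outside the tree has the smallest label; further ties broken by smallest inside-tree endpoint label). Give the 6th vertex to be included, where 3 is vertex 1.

2

Grow the tree from 3 using Prim:
Step 1: cheapest edge leaving the tree is 1-3 (2); add 1.
Step 2: cheapest edge leaving the tree is 3-4 (3); add 4.
Step 3: cheapest edge leaving the tree is 4-7 (5); add 7.
Step 4: cheapest edge leaving the tree is 5-7 (1); add 5.
Step 5: cheapest edge leaving the tree is 2-5 (2); add 2.
Step 6: cheapest edge leaving the tree is 2-6 (4); add 6.
Step 7: cheapest edge leaving the tree is 0-6 (15); add 0.
Vertex order: 3, 1, 4, 7, 5, 2, 6, 0. The 6th vertex is 2.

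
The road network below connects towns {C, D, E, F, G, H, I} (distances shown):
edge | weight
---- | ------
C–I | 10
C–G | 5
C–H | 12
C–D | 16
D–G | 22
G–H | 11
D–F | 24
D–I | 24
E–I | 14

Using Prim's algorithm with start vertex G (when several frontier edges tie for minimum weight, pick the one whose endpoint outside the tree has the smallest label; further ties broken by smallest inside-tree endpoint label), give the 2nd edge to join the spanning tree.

C-I

Prim's algorithm from G:
Step 1: frontier [C–G 5, G–H 11, D–G 22] → take C–G (5); add C.
Step 2: frontier [C–I 10, C–H 12, C–D 16, G–H 11, D–G 22] → take C–I (10); add I.
Step 3: frontier [C–H 12, C–D 16, G–H 11, D–G 22, E–I 14, D–I 24] → take G–H (11); add H.
Step 4: frontier [C–D 16, D–G 22, E–I 14, D–I 24] → take E–I (14); add E.
Step 5: frontier [C–D 16, D–G 22, D–I 24] → take C–D (16); add D.
Step 6: frontier [D–F 24] → take D–F (24); add F.
The 2nd edge added is C–I.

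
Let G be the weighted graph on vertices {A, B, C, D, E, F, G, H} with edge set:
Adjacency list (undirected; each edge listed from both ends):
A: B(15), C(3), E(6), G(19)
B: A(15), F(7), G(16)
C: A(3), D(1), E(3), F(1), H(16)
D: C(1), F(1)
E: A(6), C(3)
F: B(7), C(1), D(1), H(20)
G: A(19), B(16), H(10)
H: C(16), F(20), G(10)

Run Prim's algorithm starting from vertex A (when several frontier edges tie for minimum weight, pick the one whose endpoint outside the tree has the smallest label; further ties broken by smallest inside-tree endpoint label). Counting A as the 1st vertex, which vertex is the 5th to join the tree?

Prim, starting at A.
Step 1: frontier [A-C 3, A-E 6, A-B 15, A-G 19] → take A-C (3); add C.
Step 2: frontier [A-E 6, A-B 15, A-G 19, C-D 1, C-F 1, C-E 3, C-H 16] → take C-D (1); add D.
Step 3: frontier [A-E 6, A-B 15, A-G 19, C-F 1, C-E 3, C-H 16, D-F 1] → take C-F (1); add F.
Step 4: frontier [A-E 6, A-B 15, A-G 19, C-E 3, C-H 16, B-F 7, F-H 20] → take C-E (3); add E.
Step 5: frontier [A-B 15, A-G 19, C-H 16, B-F 7, F-H 20] → take B-F (7); add B.
Step 6: frontier [A-G 19, B-G 16, C-H 16, F-H 20] → take B-G (16); add G.
Step 7: frontier [C-H 16, F-H 20, G-H 10] → take G-H (10); add H.
Vertex order: A, C, D, F, E, B, G, H. The 5th vertex is E.

E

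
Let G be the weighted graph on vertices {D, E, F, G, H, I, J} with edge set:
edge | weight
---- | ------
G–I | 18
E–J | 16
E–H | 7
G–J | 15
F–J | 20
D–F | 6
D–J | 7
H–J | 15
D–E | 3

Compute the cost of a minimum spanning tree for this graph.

Kruskal: consider edges lightest-first.
D–E (3): add — endpoints in different components.
D–F (6): add — endpoints in different components.
D–J (7): add — endpoints in different components.
E–H (7): add — endpoints in different components.
G–J (15): add — endpoints in different components.
H–J (15): skip — H and J already connected.
E–J (16): skip — E and J already connected.
G–I (18): add — endpoints in different components.
MST edges: D–E, D–F, D–J, E–H, G–J, G–I; total weight 3+6+7+7+15+18 = 56.

56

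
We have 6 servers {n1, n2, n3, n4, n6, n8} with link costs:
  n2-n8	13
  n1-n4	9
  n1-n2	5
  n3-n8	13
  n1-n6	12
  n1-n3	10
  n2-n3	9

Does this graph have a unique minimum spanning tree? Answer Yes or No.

No

Kruskal: consider edges lightest-first.
n1-n2 (5): add. Components now {n1,n2} {n6} {n4} {n8} {n3}
n1-n4 (9): add. Components now {n1,n2,n4} {n6} {n8} {n3}
n2-n3 (9): add. Components now {n1,n2,n3,n4} {n6} {n8}
n1-n3 (10): skip — n3 and n1 already connected.
n1-n6 (12): add. Components now {n1,n2,n3,n4,n6} {n8}
n2-n8 (13): add. Components now {n1,n2,n3,n4,n6,n8}
Non-tree edge n3-n8 has weight 13, equal to the heaviest edge on its tree cycle — swapping gives another MST of the same weight. Not unique.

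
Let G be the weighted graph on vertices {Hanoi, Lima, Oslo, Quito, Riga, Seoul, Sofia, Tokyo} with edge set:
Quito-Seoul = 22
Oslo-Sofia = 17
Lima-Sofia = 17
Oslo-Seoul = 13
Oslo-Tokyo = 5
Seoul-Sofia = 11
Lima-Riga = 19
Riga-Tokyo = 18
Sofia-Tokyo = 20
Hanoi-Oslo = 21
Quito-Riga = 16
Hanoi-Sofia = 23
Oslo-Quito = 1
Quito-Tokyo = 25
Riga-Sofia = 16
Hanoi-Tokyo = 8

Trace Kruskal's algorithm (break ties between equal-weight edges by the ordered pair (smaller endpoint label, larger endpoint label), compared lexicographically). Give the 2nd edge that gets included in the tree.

Oslo-Tokyo

Kruskal: consider edges lightest-first.
Oslo-Quito (1): add — endpoints in different components.
Oslo-Tokyo (5): add — endpoints in different components.
Hanoi-Tokyo (8): add — endpoints in different components.
Seoul-Sofia (11): add — endpoints in different components.
Oslo-Seoul (13): add — endpoints in different components.
Quito-Riga (16): add — endpoints in different components.
Riga-Sofia (16): skip — Riga and Sofia already connected.
Lima-Sofia (17): add — endpoints in different components.
The 2nd edge added is Oslo-Tokyo.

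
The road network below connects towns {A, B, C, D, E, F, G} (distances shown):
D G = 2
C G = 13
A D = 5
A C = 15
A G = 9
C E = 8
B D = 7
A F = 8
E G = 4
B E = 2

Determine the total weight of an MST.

Sort edges by weight, then run Kruskal:
B E (2): add — endpoints in different components.
D G (2): add — endpoints in different components.
E G (4): add — endpoints in different components.
A D (5): add — endpoints in different components.
B D (7): skip — B and D already connected.
A F (8): add — endpoints in different components.
C E (8): add — endpoints in different components.
MST edges: B E, D G, E G, A D, A F, C E; total weight 2+2+4+5+8+8 = 29.

29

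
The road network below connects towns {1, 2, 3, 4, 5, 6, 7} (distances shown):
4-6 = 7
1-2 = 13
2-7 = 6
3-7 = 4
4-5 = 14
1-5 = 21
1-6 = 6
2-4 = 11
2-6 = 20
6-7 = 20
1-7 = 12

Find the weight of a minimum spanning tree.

Sort edges by weight, then run Kruskal:
3-7 (4): add — endpoints in different components.
1-6 (6): add — endpoints in different components.
2-7 (6): add — endpoints in different components.
4-6 (7): add — endpoints in different components.
2-4 (11): add — endpoints in different components.
1-7 (12): skip — 1 and 7 already connected.
1-2 (13): skip — 1 and 2 already connected.
4-5 (14): add — endpoints in different components.
MST edges: 3-7, 1-6, 2-7, 4-6, 2-4, 4-5; total weight 4+6+6+7+11+14 = 48.

48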